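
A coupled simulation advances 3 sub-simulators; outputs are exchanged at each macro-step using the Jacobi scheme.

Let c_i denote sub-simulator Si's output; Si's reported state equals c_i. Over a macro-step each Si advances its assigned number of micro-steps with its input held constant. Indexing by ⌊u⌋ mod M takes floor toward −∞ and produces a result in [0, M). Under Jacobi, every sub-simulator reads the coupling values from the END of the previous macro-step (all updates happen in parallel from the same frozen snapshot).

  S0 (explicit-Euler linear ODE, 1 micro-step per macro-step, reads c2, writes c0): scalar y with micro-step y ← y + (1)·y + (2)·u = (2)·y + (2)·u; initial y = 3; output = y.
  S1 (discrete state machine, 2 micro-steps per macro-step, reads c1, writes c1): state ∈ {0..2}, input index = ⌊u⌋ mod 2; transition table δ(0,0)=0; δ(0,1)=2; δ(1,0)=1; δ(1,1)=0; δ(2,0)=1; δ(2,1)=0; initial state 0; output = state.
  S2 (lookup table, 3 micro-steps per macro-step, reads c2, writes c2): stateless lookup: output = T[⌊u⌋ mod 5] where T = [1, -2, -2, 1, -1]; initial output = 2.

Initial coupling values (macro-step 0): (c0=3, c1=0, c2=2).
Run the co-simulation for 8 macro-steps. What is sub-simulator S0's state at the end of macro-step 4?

macro 1: S0 reads c2=2 → after 1×micro: 10; S1 reads c1=0 → after 2×micro: 0; S2 reads c2=2 → after 3×micro: -2 ⇒ (c0=10, c1=0, c2=-2)
macro 2: S0 reads c2=-2 → after 1×micro: 16; S1 reads c1=0 → after 2×micro: 0; S2 reads c2=-2 → after 3×micro: 1 ⇒ (c0=16, c1=0, c2=1)
macro 3: S0 reads c2=1 → after 1×micro: 34; S1 reads c1=0 → after 2×micro: 0; S2 reads c2=1 → after 3×micro: -2 ⇒ (c0=34, c1=0, c2=-2)
macro 4: S0 reads c2=-2 → after 1×micro: 64; S1 reads c1=0 → after 2×micro: 0; S2 reads c2=-2 → after 3×micro: 1 ⇒ (c0=64, c1=0, c2=1)
macro 5: S0 reads c2=1 → after 1×micro: 130; S1 reads c1=0 → after 2×micro: 0; S2 reads c2=1 → after 3×micro: -2 ⇒ (c0=130, c1=0, c2=-2)
macro 6: S0 reads c2=-2 → after 1×micro: 256; S1 reads c1=0 → after 2×micro: 0; S2 reads c2=-2 → after 3×micro: 1 ⇒ (c0=256, c1=0, c2=1)
macro 7: S0 reads c2=1 → after 1×micro: 514; S1 reads c1=0 → after 2×micro: 0; S2 reads c2=1 → after 3×micro: -2 ⇒ (c0=514, c1=0, c2=-2)
macro 8: S0 reads c2=-2 → after 1×micro: 1024; S1 reads c1=0 → after 2×micro: 0; S2 reads c2=-2 → after 3×micro: 1 ⇒ (c0=1024, c1=0, c2=1)

S0 state at macro-step 4 = 64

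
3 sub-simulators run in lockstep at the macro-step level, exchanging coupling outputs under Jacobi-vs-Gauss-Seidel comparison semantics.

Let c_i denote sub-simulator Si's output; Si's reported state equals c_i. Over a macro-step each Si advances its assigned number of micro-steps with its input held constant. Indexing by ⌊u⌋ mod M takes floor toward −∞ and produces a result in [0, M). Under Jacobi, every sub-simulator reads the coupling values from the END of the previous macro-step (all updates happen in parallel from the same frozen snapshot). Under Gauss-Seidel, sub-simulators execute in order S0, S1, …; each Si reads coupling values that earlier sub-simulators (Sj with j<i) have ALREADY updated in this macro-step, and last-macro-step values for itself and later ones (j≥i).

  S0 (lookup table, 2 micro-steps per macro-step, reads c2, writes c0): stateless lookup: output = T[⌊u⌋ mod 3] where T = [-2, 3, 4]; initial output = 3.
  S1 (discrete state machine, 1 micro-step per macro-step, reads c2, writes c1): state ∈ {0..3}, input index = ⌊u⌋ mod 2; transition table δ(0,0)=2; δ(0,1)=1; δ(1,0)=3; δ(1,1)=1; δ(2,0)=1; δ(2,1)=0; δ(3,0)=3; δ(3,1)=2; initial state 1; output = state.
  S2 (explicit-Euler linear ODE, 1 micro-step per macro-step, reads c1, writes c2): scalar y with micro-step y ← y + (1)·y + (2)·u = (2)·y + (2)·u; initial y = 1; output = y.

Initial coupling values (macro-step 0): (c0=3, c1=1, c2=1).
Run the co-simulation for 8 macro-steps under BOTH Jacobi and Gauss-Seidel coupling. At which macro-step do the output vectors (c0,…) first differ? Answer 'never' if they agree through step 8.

[Jacobi] macro 1: S0 reads c2=1 → after 2×micro: 3; S1 reads c2=1 → after 1×micro: 1; S2 reads c1=1 → after 1×micro: 4 ⇒ (c0=3, c1=1, c2=4)
[Jacobi] macro 2: S0 reads c2=4 → after 2×micro: 3; S1 reads c2=4 → after 1×micro: 3; S2 reads c1=1 → after 1×micro: 10 ⇒ (c0=3, c1=3, c2=10)
[Jacobi] macro 3: S0 reads c2=10 → after 2×micro: 3; S1 reads c2=10 → after 1×micro: 3; S2 reads c1=3 → after 1×micro: 26 ⇒ (c0=3, c1=3, c2=26)
[Jacobi] macro 4: S0 reads c2=26 → after 2×micro: 4; S1 reads c2=26 → after 1×micro: 3; S2 reads c1=3 → after 1×micro: 58 ⇒ (c0=4, c1=3, c2=58)
[Jacobi] macro 5: S0 reads c2=58 → after 2×micro: 3; S1 reads c2=58 → after 1×micro: 3; S2 reads c1=3 → after 1×micro: 122 ⇒ (c0=3, c1=3, c2=122)
[Jacobi] macro 6: S0 reads c2=122 → after 2×micro: 4; S1 reads c2=122 → after 1×micro: 3; S2 reads c1=3 → after 1×micro: 250 ⇒ (c0=4, c1=3, c2=250)
[Jacobi] macro 7: S0 reads c2=250 → after 2×micro: 3; S1 reads c2=250 → after 1×micro: 3; S2 reads c1=3 → after 1×micro: 506 ⇒ (c0=3, c1=3, c2=506)
[Jacobi] macro 8: S0 reads c2=506 → after 2×micro: 4; S1 reads c2=506 → after 1×micro: 3; S2 reads c1=3 → after 1×micro: 1018 ⇒ (c0=4, c1=3, c2=1018)
[Gauss-Seidel] macro 1: S0 reads c2=1 → after 2×micro: 3; S1 reads c2=1 → after 1×micro: 1; S2 reads c1=1 → after 1×micro: 4 ⇒ (c0=3, c1=1, c2=4)
[Gauss-Seidel] macro 2: S0 reads c2=4 → after 2×micro: 3; S1 reads c2=4 → after 1×micro: 3; S2 reads c1=3 → after 1×micro: 14 ⇒ (c0=3, c1=3, c2=14)
[Gauss-Seidel] macro 3: S0 reads c2=14 → after 2×micro: 4; S1 reads c2=14 → after 1×micro: 3; S2 reads c1=3 → after 1×micro: 34 ⇒ (c0=4, c1=3, c2=34)
[Gauss-Seidel] macro 4: S0 reads c2=34 → after 2×micro: 3; S1 reads c2=34 → after 1×micro: 3; S2 reads c1=3 → after 1×micro: 74 ⇒ (c0=3, c1=3, c2=74)
[Gauss-Seidel] macro 5: S0 reads c2=74 → after 2×micro: 4; S1 reads c2=74 → after 1×micro: 3; S2 reads c1=3 → after 1×micro: 154 ⇒ (c0=4, c1=3, c2=154)
[Gauss-Seidel] macro 6: S0 reads c2=154 → after 2×micro: 3; S1 reads c2=154 → after 1×micro: 3; S2 reads c1=3 → after 1×micro: 314 ⇒ (c0=3, c1=3, c2=314)
[Gauss-Seidel] macro 7: S0 reads c2=314 → after 2×micro: 4; S1 reads c2=314 → after 1×micro: 3; S2 reads c1=3 → after 1×micro: 634 ⇒ (c0=4, c1=3, c2=634)
[Gauss-Seidel] macro 8: S0 reads c2=634 → after 2×micro: 3; S1 reads c2=634 → after 1×micro: 3; S2 reads c1=3 → after 1×micro: 1274 ⇒ (c0=3, c1=3, c2=1274)

first divergence at macro-step: 2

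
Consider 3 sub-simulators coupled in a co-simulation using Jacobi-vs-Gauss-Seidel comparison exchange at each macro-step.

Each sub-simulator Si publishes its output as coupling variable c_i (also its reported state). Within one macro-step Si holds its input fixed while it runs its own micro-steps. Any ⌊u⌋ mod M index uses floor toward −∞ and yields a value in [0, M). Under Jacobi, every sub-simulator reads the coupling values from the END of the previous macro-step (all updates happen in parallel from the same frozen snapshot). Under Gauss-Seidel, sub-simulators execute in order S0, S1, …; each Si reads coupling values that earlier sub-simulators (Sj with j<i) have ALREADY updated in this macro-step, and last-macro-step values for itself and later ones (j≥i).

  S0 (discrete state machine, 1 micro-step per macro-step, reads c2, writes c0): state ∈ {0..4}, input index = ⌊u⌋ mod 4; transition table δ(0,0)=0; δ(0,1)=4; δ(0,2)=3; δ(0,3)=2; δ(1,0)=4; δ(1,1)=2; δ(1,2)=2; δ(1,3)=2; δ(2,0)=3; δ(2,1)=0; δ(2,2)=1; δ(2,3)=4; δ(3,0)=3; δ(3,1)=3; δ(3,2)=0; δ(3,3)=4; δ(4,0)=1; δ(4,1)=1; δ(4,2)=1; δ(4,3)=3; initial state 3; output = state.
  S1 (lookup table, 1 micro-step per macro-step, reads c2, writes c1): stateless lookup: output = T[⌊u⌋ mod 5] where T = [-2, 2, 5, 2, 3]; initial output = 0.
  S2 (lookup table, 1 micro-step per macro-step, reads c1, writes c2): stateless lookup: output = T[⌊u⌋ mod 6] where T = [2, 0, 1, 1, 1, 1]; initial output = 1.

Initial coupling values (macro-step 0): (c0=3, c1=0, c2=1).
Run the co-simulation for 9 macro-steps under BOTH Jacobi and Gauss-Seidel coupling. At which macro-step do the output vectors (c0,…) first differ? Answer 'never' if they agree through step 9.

first divergence at macro-step: 1

[Jacobi] macro 1: S0 reads c2=1 → after 1×micro: 3; S1 reads c2=1 → after 1×micro: 2; S2 reads c1=0 → after 1×micro: 2 ⇒ (c0=3, c1=2, c2=2)
[Jacobi] macro 2: S0 reads c2=2 → after 1×micro: 0; S1 reads c2=2 → after 1×micro: 5; S2 reads c1=2 → after 1×micro: 1 ⇒ (c0=0, c1=5, c2=1)
[Jacobi] macro 3: S0 reads c2=1 → after 1×micro: 4; S1 reads c2=1 → after 1×micro: 2; S2 reads c1=5 → after 1×micro: 1 ⇒ (c0=4, c1=2, c2=1)
[Jacobi] macro 4: S0 reads c2=1 → after 1×micro: 1; S1 reads c2=1 → after 1×micro: 2; S2 reads c1=2 → after 1×micro: 1 ⇒ (c0=1, c1=2, c2=1)
[Jacobi] macro 5: S0 reads c2=1 → after 1×micro: 2; S1 reads c2=1 → after 1×micro: 2; S2 reads c1=2 → after 1×micro: 1 ⇒ (c0=2, c1=2, c2=1)
[Jacobi] macro 6: S0 reads c2=1 → after 1×micro: 0; S1 reads c2=1 → after 1×micro: 2; S2 reads c1=2 → after 1×micro: 1 ⇒ (c0=0, c1=2, c2=1)
[Jacobi] macro 7: S0 reads c2=1 → after 1×micro: 4; S1 reads c2=1 → after 1×micro: 2; S2 reads c1=2 → after 1×micro: 1 ⇒ (c0=4, c1=2, c2=1)
[Jacobi] macro 8: S0 reads c2=1 → after 1×micro: 1; S1 reads c2=1 → after 1×micro: 2; S2 reads c1=2 → after 1×micro: 1 ⇒ (c0=1, c1=2, c2=1)
[Jacobi] macro 9: S0 reads c2=1 → after 1×micro: 2; S1 reads c2=1 → after 1×micro: 2; S2 reads c1=2 → after 1×micro: 1 ⇒ (c0=2, c1=2, c2=1)
[Gauss-Seidel] macro 1: S0 reads c2=1 → after 1×micro: 3; S1 reads c2=1 → after 1×micro: 2; S2 reads c1=2 → after 1×micro: 1 ⇒ (c0=3, c1=2, c2=1)
[Gauss-Seidel] macro 2: S0 reads c2=1 → after 1×micro: 3; S1 reads c2=1 → after 1×micro: 2; S2 reads c1=2 → after 1×micro: 1 ⇒ (c0=3, c1=2, c2=1)
[Gauss-Seidel] macro 3: S0 reads c2=1 → after 1×micro: 3; S1 reads c2=1 → after 1×micro: 2; S2 reads c1=2 → after 1×micro: 1 ⇒ (c0=3, c1=2, c2=1)
[Gauss-Seidel] macro 4: S0 reads c2=1 → after 1×micro: 3; S1 reads c2=1 → after 1×micro: 2; S2 reads c1=2 → after 1×micro: 1 ⇒ (c0=3, c1=2, c2=1)
[Gauss-Seidel] macro 5: S0 reads c2=1 → after 1×micro: 3; S1 reads c2=1 → after 1×micro: 2; S2 reads c1=2 → after 1×micro: 1 ⇒ (c0=3, c1=2, c2=1)
[Gauss-Seidel] macro 6: S0 reads c2=1 → after 1×micro: 3; S1 reads c2=1 → after 1×micro: 2; S2 reads c1=2 → after 1×micro: 1 ⇒ (c0=3, c1=2, c2=1)
[Gauss-Seidel] macro 7: S0 reads c2=1 → after 1×micro: 3; S1 reads c2=1 → after 1×micro: 2; S2 reads c1=2 → after 1×micro: 1 ⇒ (c0=3, c1=2, c2=1)
[Gauss-Seidel] macro 8: S0 reads c2=1 → after 1×micro: 3; S1 reads c2=1 → after 1×micro: 2; S2 reads c1=2 → after 1×micro: 1 ⇒ (c0=3, c1=2, c2=1)
[Gauss-Seidel] macro 9: S0 reads c2=1 → after 1×micro: 3; S1 reads c2=1 → after 1×micro: 2; S2 reads c1=2 → after 1×micro: 1 ⇒ (c0=3, c1=2, c2=1)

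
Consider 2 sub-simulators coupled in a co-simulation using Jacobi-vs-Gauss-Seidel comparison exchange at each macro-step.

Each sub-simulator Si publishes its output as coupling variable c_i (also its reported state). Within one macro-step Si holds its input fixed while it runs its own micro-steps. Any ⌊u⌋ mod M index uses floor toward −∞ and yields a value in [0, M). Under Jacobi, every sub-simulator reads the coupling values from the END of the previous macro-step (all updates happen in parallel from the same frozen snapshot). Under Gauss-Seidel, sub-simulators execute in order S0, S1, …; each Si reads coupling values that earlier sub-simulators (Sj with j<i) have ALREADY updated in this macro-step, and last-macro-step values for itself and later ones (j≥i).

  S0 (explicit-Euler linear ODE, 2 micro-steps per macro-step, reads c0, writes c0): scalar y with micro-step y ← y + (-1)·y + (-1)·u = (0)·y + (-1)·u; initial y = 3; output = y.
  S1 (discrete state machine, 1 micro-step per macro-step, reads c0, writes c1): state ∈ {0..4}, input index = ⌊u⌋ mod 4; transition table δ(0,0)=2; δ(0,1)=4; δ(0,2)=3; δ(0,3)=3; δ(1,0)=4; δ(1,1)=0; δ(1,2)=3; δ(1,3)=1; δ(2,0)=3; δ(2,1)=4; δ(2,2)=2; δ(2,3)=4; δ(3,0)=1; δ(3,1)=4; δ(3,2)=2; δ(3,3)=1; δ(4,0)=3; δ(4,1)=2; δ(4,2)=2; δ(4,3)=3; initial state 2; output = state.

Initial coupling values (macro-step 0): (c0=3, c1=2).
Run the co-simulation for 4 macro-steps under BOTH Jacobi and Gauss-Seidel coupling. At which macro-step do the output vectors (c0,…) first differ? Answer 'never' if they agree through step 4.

first divergence at macro-step: 2

[Jacobi] macro 1: S0 reads c0=3 → after 2×micro: -3; S1 reads c0=3 → after 1×micro: 4 ⇒ (c0=-3, c1=4)
[Jacobi] macro 2: S0 reads c0=-3 → after 2×micro: 3; S1 reads c0=-3 → after 1×micro: 2 ⇒ (c0=3, c1=2)
[Jacobi] macro 3: S0 reads c0=3 → after 2×micro: -3; S1 reads c0=3 → after 1×micro: 4 ⇒ (c0=-3, c1=4)
[Jacobi] macro 4: S0 reads c0=-3 → after 2×micro: 3; S1 reads c0=-3 → after 1×micro: 2 ⇒ (c0=3, c1=2)
[Gauss-Seidel] macro 1: S0 reads c0=3 → after 2×micro: -3; S1 reads c0=-3 → after 1×micro: 4 ⇒ (c0=-3, c1=4)
[Gauss-Seidel] macro 2: S0 reads c0=-3 → after 2×micro: 3; S1 reads c0=3 → after 1×micro: 3 ⇒ (c0=3, c1=3)
[Gauss-Seidel] macro 3: S0 reads c0=3 → after 2×micro: -3; S1 reads c0=-3 → after 1×micro: 4 ⇒ (c0=-3, c1=4)
[Gauss-Seidel] macro 4: S0 reads c0=-3 → after 2×micro: 3; S1 reads c0=3 → after 1×micro: 3 ⇒ (c0=3, c1=3)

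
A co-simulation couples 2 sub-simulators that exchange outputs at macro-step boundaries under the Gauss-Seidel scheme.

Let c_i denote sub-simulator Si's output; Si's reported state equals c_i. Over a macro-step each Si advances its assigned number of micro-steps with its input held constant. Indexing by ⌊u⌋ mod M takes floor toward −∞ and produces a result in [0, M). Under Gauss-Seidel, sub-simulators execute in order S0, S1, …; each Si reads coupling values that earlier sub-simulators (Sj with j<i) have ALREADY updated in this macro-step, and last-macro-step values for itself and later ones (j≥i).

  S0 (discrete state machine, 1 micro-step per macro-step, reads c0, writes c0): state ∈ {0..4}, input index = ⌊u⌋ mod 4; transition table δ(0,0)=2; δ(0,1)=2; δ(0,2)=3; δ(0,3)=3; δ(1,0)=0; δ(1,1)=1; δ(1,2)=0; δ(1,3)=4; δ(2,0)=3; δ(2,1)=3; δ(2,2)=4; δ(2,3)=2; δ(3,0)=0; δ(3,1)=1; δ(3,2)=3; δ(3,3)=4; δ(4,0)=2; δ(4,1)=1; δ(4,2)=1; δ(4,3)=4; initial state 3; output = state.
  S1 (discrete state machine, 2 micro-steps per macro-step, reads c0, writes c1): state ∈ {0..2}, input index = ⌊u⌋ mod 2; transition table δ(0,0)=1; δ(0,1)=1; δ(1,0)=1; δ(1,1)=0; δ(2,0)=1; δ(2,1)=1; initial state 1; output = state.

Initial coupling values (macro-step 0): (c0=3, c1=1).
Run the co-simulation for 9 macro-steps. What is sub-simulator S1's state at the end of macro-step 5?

macro 1: S0 reads c0=3 → after 1×micro: 4; S1 reads c0=4 → after 2×micro: 1 ⇒ (c0=4, c1=1)
macro 2: S0 reads c0=4 → after 1×micro: 2; S1 reads c0=2 → after 2×micro: 1 ⇒ (c0=2, c1=1)
macro 3: S0 reads c0=2 → after 1×micro: 4; S1 reads c0=4 → after 2×micro: 1 ⇒ (c0=4, c1=1)
macro 4: S0 reads c0=4 → after 1×micro: 2; S1 reads c0=2 → after 2×micro: 1 ⇒ (c0=2, c1=1)
macro 5: S0 reads c0=2 → after 1×micro: 4; S1 reads c0=4 → after 2×micro: 1 ⇒ (c0=4, c1=1)
macro 6: S0 reads c0=4 → after 1×micro: 2; S1 reads c0=2 → after 2×micro: 1 ⇒ (c0=2, c1=1)
macro 7: S0 reads c0=2 → after 1×micro: 4; S1 reads c0=4 → after 2×micro: 1 ⇒ (c0=4, c1=1)
macro 8: S0 reads c0=4 → after 1×micro: 2; S1 reads c0=2 → after 2×micro: 1 ⇒ (c0=2, c1=1)
macro 9: S0 reads c0=2 → after 1×micro: 4; S1 reads c0=4 → after 2×micro: 1 ⇒ (c0=4, c1=1)

S1 state at macro-step 5 = 1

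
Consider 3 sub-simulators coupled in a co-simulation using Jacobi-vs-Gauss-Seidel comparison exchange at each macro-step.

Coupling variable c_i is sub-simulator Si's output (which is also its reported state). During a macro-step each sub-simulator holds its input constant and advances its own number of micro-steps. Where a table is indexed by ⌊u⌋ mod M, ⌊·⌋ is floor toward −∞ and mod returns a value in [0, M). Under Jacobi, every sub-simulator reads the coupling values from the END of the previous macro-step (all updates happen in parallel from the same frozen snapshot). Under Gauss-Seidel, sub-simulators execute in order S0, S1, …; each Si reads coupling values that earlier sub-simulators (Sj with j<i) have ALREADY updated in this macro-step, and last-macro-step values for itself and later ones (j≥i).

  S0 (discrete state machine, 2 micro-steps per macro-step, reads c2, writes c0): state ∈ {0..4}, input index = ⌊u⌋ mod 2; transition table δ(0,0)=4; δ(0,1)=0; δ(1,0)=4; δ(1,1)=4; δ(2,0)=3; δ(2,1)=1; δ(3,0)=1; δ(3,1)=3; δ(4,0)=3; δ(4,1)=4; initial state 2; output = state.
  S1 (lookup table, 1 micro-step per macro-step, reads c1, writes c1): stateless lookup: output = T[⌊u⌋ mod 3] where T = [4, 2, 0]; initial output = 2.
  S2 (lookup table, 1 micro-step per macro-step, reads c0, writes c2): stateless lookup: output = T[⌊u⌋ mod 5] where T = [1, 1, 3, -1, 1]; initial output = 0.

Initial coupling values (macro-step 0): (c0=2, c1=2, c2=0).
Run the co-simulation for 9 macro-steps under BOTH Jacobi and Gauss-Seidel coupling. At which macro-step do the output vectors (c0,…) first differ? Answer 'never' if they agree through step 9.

first divergence at macro-step: 1

[Jacobi] macro 1: S0 reads c2=0 → after 2×micro: 1; S1 reads c1=2 → after 1×micro: 0; S2 reads c0=2 → after 1×micro: 3 ⇒ (c0=1, c1=0, c2=3)
[Jacobi] macro 2: S0 reads c2=3 → after 2×micro: 4; S1 reads c1=0 → after 1×micro: 4; S2 reads c0=1 → after 1×micro: 1 ⇒ (c0=4, c1=4, c2=1)
[Jacobi] macro 3: S0 reads c2=1 → after 2×micro: 4; S1 reads c1=4 → after 1×micro: 2; S2 reads c0=4 → after 1×micro: 1 ⇒ (c0=4, c1=2, c2=1)
[Jacobi] macro 4: S0 reads c2=1 → after 2×micro: 4; S1 reads c1=2 → after 1×micro: 0; S2 reads c0=4 → after 1×micro: 1 ⇒ (c0=4, c1=0, c2=1)
[Jacobi] macro 5: S0 reads c2=1 → after 2×micro: 4; S1 reads c1=0 → after 1×micro: 4; S2 reads c0=4 → after 1×micro: 1 ⇒ (c0=4, c1=4, c2=1)
[Jacobi] macro 6: S0 reads c2=1 → after 2×micro: 4; S1 reads c1=4 → after 1×micro: 2; S2 reads c0=4 → after 1×micro: 1 ⇒ (c0=4, c1=2, c2=1)
[Jacobi] macro 7: S0 reads c2=1 → after 2×micro: 4; S1 reads c1=2 → after 1×micro: 0; S2 reads c0=4 → after 1×micro: 1 ⇒ (c0=4, c1=0, c2=1)
[Jacobi] macro 8: S0 reads c2=1 → after 2×micro: 4; S1 reads c1=0 → after 1×micro: 4; S2 reads c0=4 → after 1×micro: 1 ⇒ (c0=4, c1=4, c2=1)
[Jacobi] macro 9: S0 reads c2=1 → after 2×micro: 4; S1 reads c1=4 → after 1×micro: 2; S2 reads c0=4 → after 1×micro: 1 ⇒ (c0=4, c1=2, c2=1)
[Gauss-Seidel] macro 1: S0 reads c2=0 → after 2×micro: 1; S1 reads c1=2 → after 1×micro: 0; S2 reads c0=1 → after 1×micro: 1 ⇒ (c0=1, c1=0, c2=1)
[Gauss-Seidel] macro 2: S0 reads c2=1 → after 2×micro: 4; S1 reads c1=0 → after 1×micro: 4; S2 reads c0=4 → after 1×micro: 1 ⇒ (c0=4, c1=4, c2=1)
[Gauss-Seidel] macro 3: S0 reads c2=1 → after 2×micro: 4; S1 reads c1=4 → after 1×micro: 2; S2 reads c0=4 → after 1×micro: 1 ⇒ (c0=4, c1=2, c2=1)
[Gauss-Seidel] macro 4: S0 reads c2=1 → after 2×micro: 4; S1 reads c1=2 → after 1×micro: 0; S2 reads c0=4 → after 1×micro: 1 ⇒ (c0=4, c1=0, c2=1)
[Gauss-Seidel] macro 5: S0 reads c2=1 → after 2×micro: 4; S1 reads c1=0 → after 1×micro: 4; S2 reads c0=4 → after 1×micro: 1 ⇒ (c0=4, c1=4, c2=1)
[Gauss-Seidel] macro 6: S0 reads c2=1 → after 2×micro: 4; S1 reads c1=4 → after 1×micro: 2; S2 reads c0=4 → after 1×micro: 1 ⇒ (c0=4, c1=2, c2=1)
[Gauss-Seidel] macro 7: S0 reads c2=1 → after 2×micro: 4; S1 reads c1=2 → after 1×micro: 0; S2 reads c0=4 → after 1×micro: 1 ⇒ (c0=4, c1=0, c2=1)
[Gauss-Seidel] macro 8: S0 reads c2=1 → after 2×micro: 4; S1 reads c1=0 → after 1×micro: 4; S2 reads c0=4 → after 1×micro: 1 ⇒ (c0=4, c1=4, c2=1)
[Gauss-Seidel] macro 9: S0 reads c2=1 → after 2×micro: 4; S1 reads c1=4 → after 1×micro: 2; S2 reads c0=4 → after 1×micro: 1 ⇒ (c0=4, c1=2, c2=1)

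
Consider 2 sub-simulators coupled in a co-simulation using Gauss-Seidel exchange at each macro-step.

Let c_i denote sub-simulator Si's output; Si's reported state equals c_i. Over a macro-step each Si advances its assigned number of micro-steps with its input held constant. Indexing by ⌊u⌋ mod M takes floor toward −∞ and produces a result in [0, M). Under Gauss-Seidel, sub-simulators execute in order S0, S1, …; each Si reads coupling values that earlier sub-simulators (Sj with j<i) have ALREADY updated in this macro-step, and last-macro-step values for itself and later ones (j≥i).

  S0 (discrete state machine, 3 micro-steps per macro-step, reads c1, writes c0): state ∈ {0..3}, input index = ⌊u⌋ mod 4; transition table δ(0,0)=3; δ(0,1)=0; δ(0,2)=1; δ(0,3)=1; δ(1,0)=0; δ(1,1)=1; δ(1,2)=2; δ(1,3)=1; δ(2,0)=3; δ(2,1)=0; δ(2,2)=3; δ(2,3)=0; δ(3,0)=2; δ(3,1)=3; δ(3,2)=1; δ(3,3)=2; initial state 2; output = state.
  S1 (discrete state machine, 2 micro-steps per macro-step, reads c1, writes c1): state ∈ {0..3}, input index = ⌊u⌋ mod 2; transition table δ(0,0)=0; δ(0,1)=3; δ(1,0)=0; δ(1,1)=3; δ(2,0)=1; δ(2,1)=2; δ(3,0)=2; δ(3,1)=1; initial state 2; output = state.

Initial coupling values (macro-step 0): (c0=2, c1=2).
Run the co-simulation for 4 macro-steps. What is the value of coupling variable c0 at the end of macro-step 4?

macro 1: S0 reads c1=2 → after 3×micro: 2; S1 reads c1=2 → after 2×micro: 0 ⇒ (c0=2, c1=0)
macro 2: S0 reads c1=0 → after 3×micro: 3; S1 reads c1=0 → after 2×micro: 0 ⇒ (c0=3, c1=0)
macro 3: S0 reads c1=0 → after 3×micro: 2; S1 reads c1=0 → after 2×micro: 0 ⇒ (c0=2, c1=0)
macro 4: S0 reads c1=0 → after 3×micro: 3; S1 reads c1=0 → after 2×micro: 0 ⇒ (c0=3, c1=0)

c0 at macro-step 4 = 3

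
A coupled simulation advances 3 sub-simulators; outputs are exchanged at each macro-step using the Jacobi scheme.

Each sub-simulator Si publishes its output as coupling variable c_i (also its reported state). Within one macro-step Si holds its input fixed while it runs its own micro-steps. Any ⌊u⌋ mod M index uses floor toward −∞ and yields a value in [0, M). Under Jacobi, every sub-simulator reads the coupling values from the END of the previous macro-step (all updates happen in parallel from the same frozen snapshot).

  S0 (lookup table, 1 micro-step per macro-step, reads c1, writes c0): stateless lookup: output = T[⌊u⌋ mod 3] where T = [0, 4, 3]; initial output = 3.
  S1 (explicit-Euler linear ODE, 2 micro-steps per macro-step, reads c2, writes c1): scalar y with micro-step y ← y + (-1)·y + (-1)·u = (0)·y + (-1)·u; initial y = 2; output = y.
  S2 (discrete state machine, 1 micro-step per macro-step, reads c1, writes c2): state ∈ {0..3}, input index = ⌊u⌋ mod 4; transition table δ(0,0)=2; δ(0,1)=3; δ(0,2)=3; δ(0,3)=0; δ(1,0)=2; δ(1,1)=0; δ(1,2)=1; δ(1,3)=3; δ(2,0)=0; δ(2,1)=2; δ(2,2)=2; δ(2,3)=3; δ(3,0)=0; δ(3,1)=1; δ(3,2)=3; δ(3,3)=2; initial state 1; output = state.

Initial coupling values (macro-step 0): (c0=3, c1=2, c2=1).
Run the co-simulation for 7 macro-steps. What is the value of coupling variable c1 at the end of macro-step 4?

c1 at macro-step 4 = -2

macro 1: S0 reads c1=2 → after 1×micro: 3; S1 reads c2=1 → after 2×micro: -1; S2 reads c1=2 → after 1×micro: 1 ⇒ (c0=3, c1=-1, c2=1)
macro 2: S0 reads c1=-1 → after 1×micro: 3; S1 reads c2=1 → after 2×micro: -1; S2 reads c1=-1 → after 1×micro: 3 ⇒ (c0=3, c1=-1, c2=3)
macro 3: S0 reads c1=-1 → after 1×micro: 3; S1 reads c2=3 → after 2×micro: -3; S2 reads c1=-1 → after 1×micro: 2 ⇒ (c0=3, c1=-3, c2=2)
macro 4: S0 reads c1=-3 → after 1×micro: 0; S1 reads c2=2 → after 2×micro: -2; S2 reads c1=-3 → after 1×micro: 2 ⇒ (c0=0, c1=-2, c2=2)
macro 5: S0 reads c1=-2 → after 1×micro: 4; S1 reads c2=2 → after 2×micro: -2; S2 reads c1=-2 → after 1×micro: 2 ⇒ (c0=4, c1=-2, c2=2)
macro 6: S0 reads c1=-2 → after 1×micro: 4; S1 reads c2=2 → after 2×micro: -2; S2 reads c1=-2 → after 1×micro: 2 ⇒ (c0=4, c1=-2, c2=2)
macro 7: S0 reads c1=-2 → after 1×micro: 4; S1 reads c2=2 → after 2×micro: -2; S2 reads c1=-2 → after 1×micro: 2 ⇒ (c0=4, c1=-2, c2=2)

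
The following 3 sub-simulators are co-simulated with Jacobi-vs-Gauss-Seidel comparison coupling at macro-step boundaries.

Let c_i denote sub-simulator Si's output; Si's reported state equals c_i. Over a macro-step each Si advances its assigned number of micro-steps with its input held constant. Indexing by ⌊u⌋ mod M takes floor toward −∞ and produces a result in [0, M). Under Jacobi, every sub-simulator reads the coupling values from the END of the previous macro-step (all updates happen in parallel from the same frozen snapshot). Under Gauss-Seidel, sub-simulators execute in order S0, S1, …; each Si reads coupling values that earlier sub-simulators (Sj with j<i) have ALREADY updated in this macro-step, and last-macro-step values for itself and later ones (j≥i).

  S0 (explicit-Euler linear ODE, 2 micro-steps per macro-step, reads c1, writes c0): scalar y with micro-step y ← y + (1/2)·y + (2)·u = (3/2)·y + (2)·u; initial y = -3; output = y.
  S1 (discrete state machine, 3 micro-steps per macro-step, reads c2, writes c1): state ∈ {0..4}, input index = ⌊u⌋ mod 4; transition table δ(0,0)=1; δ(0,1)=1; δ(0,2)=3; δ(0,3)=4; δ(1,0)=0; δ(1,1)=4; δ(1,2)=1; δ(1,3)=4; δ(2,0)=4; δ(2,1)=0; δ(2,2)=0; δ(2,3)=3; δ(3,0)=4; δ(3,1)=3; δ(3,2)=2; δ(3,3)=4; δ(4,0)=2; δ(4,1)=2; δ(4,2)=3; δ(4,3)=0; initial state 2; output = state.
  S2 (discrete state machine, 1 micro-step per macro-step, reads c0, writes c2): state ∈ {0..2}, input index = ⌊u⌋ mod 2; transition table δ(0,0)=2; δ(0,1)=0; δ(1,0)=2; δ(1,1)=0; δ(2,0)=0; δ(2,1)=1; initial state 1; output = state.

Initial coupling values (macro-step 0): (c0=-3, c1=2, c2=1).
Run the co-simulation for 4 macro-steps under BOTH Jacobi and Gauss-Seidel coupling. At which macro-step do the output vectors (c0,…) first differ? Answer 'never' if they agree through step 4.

[Jacobi] macro 1: S0 reads c1=2 → after 2×micro: 13/4; S1 reads c2=1 → after 3×micro: 4; S2 reads c0=-3 → after 1×micro: 0 ⇒ (c0=13/4, c1=4, c2=0)
[Jacobi] macro 2: S0 reads c1=4 → after 2×micro: 437/16; S1 reads c2=0 → after 3×micro: 2; S2 reads c0=13/4 → after 1×micro: 0 ⇒ (c0=437/16, c1=2, c2=0)
[Jacobi] macro 3: S0 reads c1=2 → after 2×micro: 4573/64; S1 reads c2=0 → after 3×micro: 4; S2 reads c0=437/16 → after 1×micro: 0 ⇒ (c0=4573/64, c1=4, c2=0)
[Jacobi] macro 4: S0 reads c1=4 → after 2×micro: 46277/256; S1 reads c2=0 → after 3×micro: 2; S2 reads c0=4573/64 → after 1×micro: 0 ⇒ (c0=46277/256, c1=2, c2=0)
[Gauss-Seidel] macro 1: S0 reads c1=2 → after 2×micro: 13/4; S1 reads c2=1 → after 3×micro: 4; S2 reads c0=13/4 → after 1×micro: 0 ⇒ (c0=13/4, c1=4, c2=0)
[Gauss-Seidel] macro 2: S0 reads c1=4 → after 2×micro: 437/16; S1 reads c2=0 → after 3×micro: 2; S2 reads c0=437/16 → after 1×micro: 0 ⇒ (c0=437/16, c1=2, c2=0)
[Gauss-Seidel] macro 3: S0 reads c1=2 → after 2×micro: 4573/64; S1 reads c2=0 → after 3×micro: 4; S2 reads c0=4573/64 → after 1×micro: 0 ⇒ (c0=4573/64, c1=4, c2=0)
[Gauss-Seidel] macro 4: S0 reads c1=4 → after 2×micro: 46277/256; S1 reads c2=0 → after 3×micro: 2; S2 reads c0=46277/256 → after 1×micro: 2 ⇒ (c0=46277/256, c1=2, c2=2)

first divergence at macro-step: 4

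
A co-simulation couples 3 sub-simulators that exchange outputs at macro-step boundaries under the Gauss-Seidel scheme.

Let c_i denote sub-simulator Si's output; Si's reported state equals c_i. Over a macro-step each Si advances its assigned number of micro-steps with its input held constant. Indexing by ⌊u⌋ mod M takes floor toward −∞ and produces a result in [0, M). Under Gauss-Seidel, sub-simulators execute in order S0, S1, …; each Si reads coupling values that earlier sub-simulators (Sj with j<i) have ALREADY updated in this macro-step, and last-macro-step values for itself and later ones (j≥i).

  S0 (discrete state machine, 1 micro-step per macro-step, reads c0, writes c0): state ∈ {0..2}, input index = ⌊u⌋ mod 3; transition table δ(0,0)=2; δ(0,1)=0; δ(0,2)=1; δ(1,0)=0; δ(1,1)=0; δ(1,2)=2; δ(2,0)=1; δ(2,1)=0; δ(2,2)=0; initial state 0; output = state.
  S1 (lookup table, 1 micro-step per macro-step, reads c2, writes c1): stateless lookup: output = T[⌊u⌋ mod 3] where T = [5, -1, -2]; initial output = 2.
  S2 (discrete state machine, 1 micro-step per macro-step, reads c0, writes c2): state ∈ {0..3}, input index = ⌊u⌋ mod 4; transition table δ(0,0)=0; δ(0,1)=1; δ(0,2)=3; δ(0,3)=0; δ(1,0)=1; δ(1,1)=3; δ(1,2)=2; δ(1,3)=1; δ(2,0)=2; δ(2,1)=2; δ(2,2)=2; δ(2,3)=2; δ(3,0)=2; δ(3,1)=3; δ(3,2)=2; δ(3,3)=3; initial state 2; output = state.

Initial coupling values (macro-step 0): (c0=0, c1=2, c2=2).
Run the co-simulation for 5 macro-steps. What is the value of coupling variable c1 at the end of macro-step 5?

c1 at macro-step 5 = -2

macro 1: S0 reads c0=0 → after 1×micro: 2; S1 reads c2=2 → after 1×micro: -2; S2 reads c0=2 → after 1×micro: 2 ⇒ (c0=2, c1=-2, c2=2)
macro 2: S0 reads c0=2 → after 1×micro: 0; S1 reads c2=2 → after 1×micro: -2; S2 reads c0=0 → after 1×micro: 2 ⇒ (c0=0, c1=-2, c2=2)
macro 3: S0 reads c0=0 → after 1×micro: 2; S1 reads c2=2 → after 1×micro: -2; S2 reads c0=2 → after 1×micro: 2 ⇒ (c0=2, c1=-2, c2=2)
macro 4: S0 reads c0=2 → after 1×micro: 0; S1 reads c2=2 → after 1×micro: -2; S2 reads c0=0 → after 1×micro: 2 ⇒ (c0=0, c1=-2, c2=2)
macro 5: S0 reads c0=0 → after 1×micro: 2; S1 reads c2=2 → after 1×micro: -2; S2 reads c0=2 → after 1×micro: 2 ⇒ (c0=2, c1=-2, c2=2)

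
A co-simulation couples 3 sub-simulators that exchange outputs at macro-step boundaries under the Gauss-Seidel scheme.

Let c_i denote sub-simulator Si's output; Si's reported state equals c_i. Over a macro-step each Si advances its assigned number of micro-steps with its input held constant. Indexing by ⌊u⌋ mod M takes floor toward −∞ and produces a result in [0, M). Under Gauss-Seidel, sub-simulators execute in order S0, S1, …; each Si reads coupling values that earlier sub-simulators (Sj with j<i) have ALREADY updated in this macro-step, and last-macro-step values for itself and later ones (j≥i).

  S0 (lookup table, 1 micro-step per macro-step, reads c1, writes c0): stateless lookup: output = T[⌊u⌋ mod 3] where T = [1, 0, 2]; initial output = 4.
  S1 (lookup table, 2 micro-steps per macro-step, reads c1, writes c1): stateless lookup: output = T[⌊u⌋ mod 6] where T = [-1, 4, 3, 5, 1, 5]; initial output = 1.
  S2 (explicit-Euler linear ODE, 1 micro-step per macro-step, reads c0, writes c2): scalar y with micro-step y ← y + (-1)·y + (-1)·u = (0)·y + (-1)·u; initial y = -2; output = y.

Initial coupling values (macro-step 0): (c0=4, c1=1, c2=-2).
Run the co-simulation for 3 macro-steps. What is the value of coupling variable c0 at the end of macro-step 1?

c0 at macro-step 1 = 0

macro 1: S0 reads c1=1 → after 1×micro: 0; S1 reads c1=1 → after 2×micro: 4; S2 reads c0=0 → after 1×micro: 0 ⇒ (c0=0, c1=4, c2=0)
macro 2: S0 reads c1=4 → after 1×micro: 0; S1 reads c1=4 → after 2×micro: 1; S2 reads c0=0 → after 1×micro: 0 ⇒ (c0=0, c1=1, c2=0)
macro 3: S0 reads c1=1 → after 1×micro: 0; S1 reads c1=1 → after 2×micro: 4; S2 reads c0=0 → after 1×micro: 0 ⇒ (c0=0, c1=4, c2=0)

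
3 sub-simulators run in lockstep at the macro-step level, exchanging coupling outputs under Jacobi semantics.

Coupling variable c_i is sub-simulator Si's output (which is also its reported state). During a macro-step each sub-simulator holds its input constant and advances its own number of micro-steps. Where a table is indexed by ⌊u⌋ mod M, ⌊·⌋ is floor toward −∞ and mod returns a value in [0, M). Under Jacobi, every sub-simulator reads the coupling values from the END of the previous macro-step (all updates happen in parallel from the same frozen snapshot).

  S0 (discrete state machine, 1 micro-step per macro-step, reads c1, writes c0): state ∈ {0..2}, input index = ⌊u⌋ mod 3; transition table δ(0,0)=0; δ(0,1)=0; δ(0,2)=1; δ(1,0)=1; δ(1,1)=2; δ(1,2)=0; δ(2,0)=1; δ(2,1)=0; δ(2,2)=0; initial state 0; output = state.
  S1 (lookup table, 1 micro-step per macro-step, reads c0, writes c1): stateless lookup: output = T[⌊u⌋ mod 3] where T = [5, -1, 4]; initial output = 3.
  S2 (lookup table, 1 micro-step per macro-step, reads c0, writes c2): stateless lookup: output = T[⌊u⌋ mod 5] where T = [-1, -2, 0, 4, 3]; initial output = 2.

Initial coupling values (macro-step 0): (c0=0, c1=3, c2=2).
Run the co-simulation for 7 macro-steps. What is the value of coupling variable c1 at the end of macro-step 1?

macro 1: S0 reads c1=3 → after 1×micro: 0; S1 reads c0=0 → after 1×micro: 5; S2 reads c0=0 → after 1×micro: -1 ⇒ (c0=0, c1=5, c2=-1)
macro 2: S0 reads c1=5 → after 1×micro: 1; S1 reads c0=0 → after 1×micro: 5; S2 reads c0=0 → after 1×micro: -1 ⇒ (c0=1, c1=5, c2=-1)
macro 3: S0 reads c1=5 → after 1×micro: 0; S1 reads c0=1 → after 1×micro: -1; S2 reads c0=1 → after 1×micro: -2 ⇒ (c0=0, c1=-1, c2=-2)
macro 4: S0 reads c1=-1 → after 1×micro: 1; S1 reads c0=0 → after 1×micro: 5; S2 reads c0=0 → after 1×micro: -1 ⇒ (c0=1, c1=5, c2=-1)
macro 5: S0 reads c1=5 → after 1×micro: 0; S1 reads c0=1 → after 1×micro: -1; S2 reads c0=1 → after 1×micro: -2 ⇒ (c0=0, c1=-1, c2=-2)
macro 6: S0 reads c1=-1 → after 1×micro: 1; S1 reads c0=0 → after 1×micro: 5; S2 reads c0=0 → after 1×micro: -1 ⇒ (c0=1, c1=5, c2=-1)
macro 7: S0 reads c1=5 → after 1×micro: 0; S1 reads c0=1 → after 1×micro: -1; S2 reads c0=1 → after 1×micro: -2 ⇒ (c0=0, c1=-1, c2=-2)

c1 at macro-step 1 = 5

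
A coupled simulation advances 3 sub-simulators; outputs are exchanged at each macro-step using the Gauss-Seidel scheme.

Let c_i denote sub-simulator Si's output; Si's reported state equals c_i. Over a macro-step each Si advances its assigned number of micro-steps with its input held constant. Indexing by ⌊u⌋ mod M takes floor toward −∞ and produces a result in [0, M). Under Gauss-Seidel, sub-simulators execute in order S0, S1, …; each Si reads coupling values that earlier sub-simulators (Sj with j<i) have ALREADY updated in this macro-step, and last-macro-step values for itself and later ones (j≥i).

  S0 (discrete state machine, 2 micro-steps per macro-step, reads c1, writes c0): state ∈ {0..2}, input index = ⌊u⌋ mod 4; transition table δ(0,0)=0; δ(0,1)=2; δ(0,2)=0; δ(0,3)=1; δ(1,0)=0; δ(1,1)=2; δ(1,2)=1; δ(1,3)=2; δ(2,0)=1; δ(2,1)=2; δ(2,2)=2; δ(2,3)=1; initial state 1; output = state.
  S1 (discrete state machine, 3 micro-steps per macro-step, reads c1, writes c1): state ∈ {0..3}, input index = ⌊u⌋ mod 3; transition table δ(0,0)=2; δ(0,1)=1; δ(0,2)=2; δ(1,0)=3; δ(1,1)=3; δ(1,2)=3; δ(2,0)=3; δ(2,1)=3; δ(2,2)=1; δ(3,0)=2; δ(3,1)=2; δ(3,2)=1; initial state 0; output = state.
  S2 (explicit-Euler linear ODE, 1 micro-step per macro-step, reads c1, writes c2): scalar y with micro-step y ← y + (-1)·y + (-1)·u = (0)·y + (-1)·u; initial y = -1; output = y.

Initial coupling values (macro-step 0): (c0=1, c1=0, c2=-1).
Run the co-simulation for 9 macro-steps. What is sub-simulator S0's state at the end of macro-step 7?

S0 state at macro-step 7 = 2

macro 1: S0 reads c1=0 → after 2×micro: 0; S1 reads c1=0 → after 3×micro: 2; S2 reads c1=2 → after 1×micro: -2 ⇒ (c0=0, c1=2, c2=-2)
macro 2: S0 reads c1=2 → after 2×micro: 0; S1 reads c1=2 → after 3×micro: 1; S2 reads c1=1 → after 1×micro: -1 ⇒ (c0=0, c1=1, c2=-1)
macro 3: S0 reads c1=1 → after 2×micro: 2; S1 reads c1=1 → after 3×micro: 3; S2 reads c1=3 → after 1×micro: -3 ⇒ (c0=2, c1=3, c2=-3)
macro 4: S0 reads c1=3 → after 2×micro: 2; S1 reads c1=3 → after 3×micro: 2; S2 reads c1=2 → after 1×micro: -2 ⇒ (c0=2, c1=2, c2=-2)
macro 5: S0 reads c1=2 → after 2×micro: 2; S1 reads c1=2 → after 3×micro: 1; S2 reads c1=1 → after 1×micro: -1 ⇒ (c0=2, c1=1, c2=-1)
macro 6: S0 reads c1=1 → after 2×micro: 2; S1 reads c1=1 → after 3×micro: 3; S2 reads c1=3 → after 1×micro: -3 ⇒ (c0=2, c1=3, c2=-3)
macro 7: S0 reads c1=3 → after 2×micro: 2; S1 reads c1=3 → after 3×micro: 2; S2 reads c1=2 → after 1×micro: -2 ⇒ (c0=2, c1=2, c2=-2)
macro 8: S0 reads c1=2 → after 2×micro: 2; S1 reads c1=2 → after 3×micro: 1; S2 reads c1=1 → after 1×micro: -1 ⇒ (c0=2, c1=1, c2=-1)
macro 9: S0 reads c1=1 → after 2×micro: 2; S1 reads c1=1 → after 3×micro: 3; S2 reads c1=3 → after 1×micro: -3 ⇒ (c0=2, c1=3, c2=-3)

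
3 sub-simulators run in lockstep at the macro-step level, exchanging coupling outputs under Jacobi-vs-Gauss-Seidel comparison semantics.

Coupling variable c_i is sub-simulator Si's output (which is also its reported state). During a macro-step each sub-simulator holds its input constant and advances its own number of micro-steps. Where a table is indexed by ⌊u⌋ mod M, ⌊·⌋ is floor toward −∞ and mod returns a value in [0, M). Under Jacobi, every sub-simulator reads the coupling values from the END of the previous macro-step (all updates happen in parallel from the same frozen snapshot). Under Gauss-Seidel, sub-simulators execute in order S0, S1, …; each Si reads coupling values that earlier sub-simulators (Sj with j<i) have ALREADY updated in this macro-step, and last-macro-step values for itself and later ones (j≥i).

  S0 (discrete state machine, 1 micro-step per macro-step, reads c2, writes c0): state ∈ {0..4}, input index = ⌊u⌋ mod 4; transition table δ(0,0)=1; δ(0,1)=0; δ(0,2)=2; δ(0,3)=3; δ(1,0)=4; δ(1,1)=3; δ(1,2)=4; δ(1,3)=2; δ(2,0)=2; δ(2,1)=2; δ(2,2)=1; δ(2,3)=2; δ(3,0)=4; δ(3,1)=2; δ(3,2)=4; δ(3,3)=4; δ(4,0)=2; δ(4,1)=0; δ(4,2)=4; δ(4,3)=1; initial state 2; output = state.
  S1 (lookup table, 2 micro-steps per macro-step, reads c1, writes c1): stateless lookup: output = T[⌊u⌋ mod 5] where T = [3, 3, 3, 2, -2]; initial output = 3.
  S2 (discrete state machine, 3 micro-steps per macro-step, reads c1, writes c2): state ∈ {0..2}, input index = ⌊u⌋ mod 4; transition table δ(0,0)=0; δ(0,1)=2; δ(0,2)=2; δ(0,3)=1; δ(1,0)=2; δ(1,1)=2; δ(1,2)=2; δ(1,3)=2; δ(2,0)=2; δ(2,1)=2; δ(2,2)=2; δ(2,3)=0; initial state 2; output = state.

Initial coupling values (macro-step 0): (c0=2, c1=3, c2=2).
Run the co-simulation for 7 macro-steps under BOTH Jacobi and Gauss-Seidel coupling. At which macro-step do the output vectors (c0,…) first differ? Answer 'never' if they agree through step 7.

[Jacobi] macro 1: S0 reads c2=2 → after 1×micro: 1; S1 reads c1=3 → after 2×micro: 2; S2 reads c1=3 → after 3×micro: 2 ⇒ (c0=1, c1=2, c2=2)
[Jacobi] macro 2: S0 reads c2=2 → after 1×micro: 4; S1 reads c1=2 → after 2×micro: 3; S2 reads c1=2 → after 3×micro: 2 ⇒ (c0=4, c1=3, c2=2)
[Jacobi] macro 3: S0 reads c2=2 → after 1×micro: 4; S1 reads c1=3 → after 2×micro: 2; S2 reads c1=3 → after 3×micro: 2 ⇒ (c0=4, c1=2, c2=2)
[Jacobi] macro 4: S0 reads c2=2 → after 1×micro: 4; S1 reads c1=2 → after 2×micro: 3; S2 reads c1=2 → after 3×micro: 2 ⇒ (c0=4, c1=3, c2=2)
[Jacobi] macro 5: S0 reads c2=2 → after 1×micro: 4; S1 reads c1=3 → after 2×micro: 2; S2 reads c1=3 → after 3×micro: 2 ⇒ (c0=4, c1=2, c2=2)
[Jacobi] macro 6: S0 reads c2=2 → after 1×micro: 4; S1 reads c1=2 → after 2×micro: 3; S2 reads c1=2 → after 3×micro: 2 ⇒ (c0=4, c1=3, c2=2)
[Jacobi] macro 7: S0 reads c2=2 → after 1×micro: 4; S1 reads c1=3 → after 2×micro: 2; S2 reads c1=3 → after 3×micro: 2 ⇒ (c0=4, c1=2, c2=2)
[Gauss-Seidel] macro 1: S0 reads c2=2 → after 1×micro: 1; S1 reads c1=3 → after 2×micro: 2; S2 reads c1=2 → after 3×micro: 2 ⇒ (c0=1, c1=2, c2=2)
[Gauss-Seidel] macro 2: S0 reads c2=2 → after 1×micro: 4; S1 reads c1=2 → after 2×micro: 3; S2 reads c1=3 → after 3×micro: 2 ⇒ (c0=4, c1=3, c2=2)
[Gauss-Seidel] macro 3: S0 reads c2=2 → after 1×micro: 4; S1 reads c1=3 → after 2×micro: 2; S2 reads c1=2 → after 3×micro: 2 ⇒ (c0=4, c1=2, c2=2)
[Gauss-Seidel] macro 4: S0 reads c2=2 → after 1×micro: 4; S1 reads c1=2 → after 2×micro: 3; S2 reads c1=3 → after 3×micro: 2 ⇒ (c0=4, c1=3, c2=2)
[Gauss-Seidel] macro 5: S0 reads c2=2 → after 1×micro: 4; S1 reads c1=3 → after 2×micro: 2; S2 reads c1=2 → after 3×micro: 2 ⇒ (c0=4, c1=2, c2=2)
[Gauss-Seidel] macro 6: S0 reads c2=2 → after 1×micro: 4; S1 reads c1=2 → after 2×micro: 3; S2 reads c1=3 → after 3×micro: 2 ⇒ (c0=4, c1=3, c2=2)
[Gauss-Seidel] macro 7: S0 reads c2=2 → after 1×micro: 4; S1 reads c1=3 → after 2×micro: 2; S2 reads c1=2 → after 3×micro: 2 ⇒ (c0=4, c1=2, c2=2)

first divergence at macro-step: never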